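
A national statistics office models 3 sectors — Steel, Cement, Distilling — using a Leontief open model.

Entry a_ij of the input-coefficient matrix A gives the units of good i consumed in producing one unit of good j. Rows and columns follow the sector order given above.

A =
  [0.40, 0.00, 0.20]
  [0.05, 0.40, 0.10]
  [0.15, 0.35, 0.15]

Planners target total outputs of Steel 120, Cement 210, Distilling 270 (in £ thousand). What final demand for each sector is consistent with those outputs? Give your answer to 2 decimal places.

I − A =
  [   0.60     0.00    -0.20]
  [  -0.05     0.60    -0.10]
  [  -0.15    -0.35     0.85]
d = (I − A) x:
  d_1 = (+0.60)·120 + (+0.00)·210 + (-0.20)·270 = 18.00
  d_2 = (-0.05)·120 + (+0.60)·210 + (-0.10)·270 = 93.00
  d_3 = (-0.15)·120 + (-0.35)·210 + (+0.85)·270 = 138.00

d_1 = 18.00, d_2 = 93.00, d_3 = 138.00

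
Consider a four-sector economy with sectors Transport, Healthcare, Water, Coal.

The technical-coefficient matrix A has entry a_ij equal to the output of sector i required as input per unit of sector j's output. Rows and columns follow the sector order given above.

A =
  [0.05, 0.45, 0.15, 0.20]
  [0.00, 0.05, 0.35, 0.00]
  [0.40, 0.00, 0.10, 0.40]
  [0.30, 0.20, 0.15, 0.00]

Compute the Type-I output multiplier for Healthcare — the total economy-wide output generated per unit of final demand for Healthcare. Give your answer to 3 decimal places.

I − A =
  [   0.95    -0.45    -0.15    -0.20]
  [   0.00     0.95    -0.35     0.00]
  [  -0.40     0.00     0.90    -0.40]
  [  -0.30    -0.20    -0.15     1.00]
Compute the cofactors C_ij = (−1)^(i+j)·(3×3 minor ij) of I−A; the adjugate is their transpose:
adj(I−A) = Cᵀ =
  [ 0.770000   0.426000   0.342500   0.291000]
  [ 0.182000   0.654000   0.311500   0.161000]
  [ 0.494000   0.326000   0.845500   0.437000]
  [ 0.341500   0.307500   0.291875   0.692250]
det(I−A) = Σ_j (I−A)_1j·C_1j = (0.95)(0.770000) + (-0.45)(0.182000) + (-0.15)(0.494000) + (-0.20)(0.341500) = 0.5072
(I − A)⁻¹ = adj(I−A) / det(I−A) ≈
  [   1.5181     0.8399     0.6753     0.5737]
  [   0.3588     1.2894     0.6142     0.3174]
  [   0.9740     0.6427     1.6670     0.8616]
  [   0.6733     0.6063     0.5755     1.3648]
The output multiplier for sector j is the column-j sum of the Leontief inverse (I − A)⁻¹ = adj(I−A) / det(I−A).
Column H of adj(I−A): (0.426000, 0.654000, 0.326000, 0.307500); det(I−A) = 0.5072.
m_H = (0.426000 + 0.654000 + 0.326000 + 0.307500) / 0.5072 = 1.7135 / 0.5072 ≈ 3.378.

m_H = 3.378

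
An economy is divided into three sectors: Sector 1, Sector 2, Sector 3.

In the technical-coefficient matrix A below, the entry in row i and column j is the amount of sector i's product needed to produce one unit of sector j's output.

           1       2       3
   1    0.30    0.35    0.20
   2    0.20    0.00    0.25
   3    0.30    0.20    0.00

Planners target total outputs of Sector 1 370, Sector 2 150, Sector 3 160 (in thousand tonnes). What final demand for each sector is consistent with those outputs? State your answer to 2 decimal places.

d_1 = 174.50, d_2 = 36.00, d_3 = 19.00

I − A =
  [   0.70    -0.35    -0.20]
  [  -0.20     1.00    -0.25]
  [  -0.30    -0.20     1.00]
d = (I − A) x:
  d_1 = (+0.70)·370 + (-0.35)·150 + (-0.20)·160 = 174.50
  d_2 = (-0.20)·370 + (+1.00)·150 + (-0.25)·160 = 36.00
  d_3 = (-0.30)·370 + (-0.20)·150 + (+1.00)·160 = 19.00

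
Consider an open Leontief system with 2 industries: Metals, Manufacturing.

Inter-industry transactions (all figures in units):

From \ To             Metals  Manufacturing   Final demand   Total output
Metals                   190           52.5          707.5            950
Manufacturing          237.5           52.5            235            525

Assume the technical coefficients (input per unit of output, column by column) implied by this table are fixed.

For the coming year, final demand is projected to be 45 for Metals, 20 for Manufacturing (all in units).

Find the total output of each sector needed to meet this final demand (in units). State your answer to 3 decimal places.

x_1 = 61.151, x_2 = 39.209

Technical coefficients a_ij = z_ij / X_j:
  a_11 = 190/950 = 0.20, a_21 = 237.5/950 = 0.25
  a_12 = 52.5/525 = 0.10, a_22 = 52.5/525 = 0.10
I − A =
  [   0.80    -0.10]
  [  -0.25     0.90]
det(I−A) = (0.80)(0.90) − (-0.10)(-0.25) = 0.6950
adj(I−A) = [[0.90, 0.10], [0.25, 0.80]]
(I − A)⁻¹ = adj(I−A) / det(I−A) ≈
  [   1.2950     0.1439]
  [   0.3597     1.1511]
x = (I − A)⁻¹ d = adj(I−A)·d / det(I−A), with det(I−A) = 0.6950:
  x_1 = (0.90·45 + 0.10·20) / 0.6950 = 42.50 / 0.6950 ≈ 61.151
  x_2 = (0.25·45 + 0.80·20) / 0.6950 = 27.25 / 0.6950 ≈ 39.209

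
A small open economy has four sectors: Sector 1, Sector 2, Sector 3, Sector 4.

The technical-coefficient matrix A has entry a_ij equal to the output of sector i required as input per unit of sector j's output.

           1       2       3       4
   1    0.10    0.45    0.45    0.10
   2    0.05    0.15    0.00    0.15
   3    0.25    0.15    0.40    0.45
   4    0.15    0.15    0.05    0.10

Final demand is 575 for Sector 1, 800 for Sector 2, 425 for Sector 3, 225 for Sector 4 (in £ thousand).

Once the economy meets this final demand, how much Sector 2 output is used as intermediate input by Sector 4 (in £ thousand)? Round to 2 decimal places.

I − A =
  [   0.90    -0.45    -0.45    -0.10]
  [  -0.05     0.85     0.00    -0.15]
  [  -0.25    -0.15     0.60    -0.45]
  [  -0.15    -0.15    -0.05     0.90]
Compute the cofactors C_ij = (−1)^(i+j)·(3×3 minor ij) of I−A; the adjugate is their transpose:
adj(I−A) = Cᵀ =
  [ 0.425250   0.333750   0.341750   0.273750]
  [ 0.041250   0.323875   0.037375   0.077250]
  [ 0.256500   0.315375   0.624375   0.393250]
  [ 0.092000   0.127125   0.097875   0.346500]
det(I−A) = Σ_j (I−A)_1j·C_1j = (0.90)(0.425250) + (-0.45)(0.041250) + (-0.45)(0.256500) + (-0.10)(0.092000) = 0.2395375
(I − A)⁻¹ = adj(I−A) / det(I−A) ≈
  [   1.7753     1.3933     1.4267     1.1428]
  [   0.1722     1.3521     0.1560     0.3225]
  [   1.0708     1.3166     2.6066     1.6417]
  [   0.3841     0.5307     0.4086     1.4465]
First solve x = (I − A)⁻¹ d = adj(I−A)·d / det(I−A); in particular x_4 = (0.092000·575 + 0.127125·800 + 0.097875·425 + 0.346500·225) / 0.2395375 = 274.159375 / 0.2395375 ≈ 1144.5363.
Intermediate flow from 2 to 4: z_24 = a_24 · x_4 = 0.15 × 274.159375 / 0.2395375 = 41.12390625 / 0.2395375 ≈ 171.68.

z_24 = 171.68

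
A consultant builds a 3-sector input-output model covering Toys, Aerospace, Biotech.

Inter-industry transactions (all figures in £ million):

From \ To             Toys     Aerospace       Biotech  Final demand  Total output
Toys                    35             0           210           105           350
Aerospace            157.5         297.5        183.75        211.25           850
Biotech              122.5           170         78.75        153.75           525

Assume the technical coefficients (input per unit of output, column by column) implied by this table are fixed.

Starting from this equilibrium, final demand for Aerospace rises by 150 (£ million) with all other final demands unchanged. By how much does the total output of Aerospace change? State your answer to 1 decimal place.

Δx_2 = 305.1

Technical coefficients a_ij = z_ij / X_j:
  a_11 = 35/350 = 0.10, a_21 = 157.5/350 = 0.45, a_31 = 122.5/350 = 0.35
  a_12 = 0/850 = 0.00, a_22 = 297.5/850 = 0.35, a_32 = 170/850 = 0.20
  a_13 = 210/525 = 0.40, a_23 = 183.75/525 = 0.35, a_33 = 78.75/525 = 0.15
I − A =
  [   0.90     0.00    -0.40]
  [  -0.45     0.65    -0.35]
  [  -0.35    -0.20     0.85]
Cofactors of I−A, C_ij = (−1)^(i+j)·(minor ij) (rows/columns in the sector order above):
  C_11 = (0.65)(0.85) − (-0.35)(-0.20) = 0.4825
  C_12 = −[(-0.45)(0.85) − (-0.35)(-0.35)] = 0.5050
  C_13 = (-0.45)(-0.20) − (0.65)(-0.35) = 0.3175
  C_21 = −[(0.00)(0.85) − (-0.40)(-0.20)] = 0.0800
  C_22 = (0.90)(0.85) − (-0.40)(-0.35) = 0.6250
  C_23 = −[(0.90)(-0.20) − (0.00)(-0.35)] = 0.1800
  C_31 = (0.00)(-0.35) − (-0.40)(0.65) = 0.2600
  C_32 = −[(0.90)(-0.35) − (-0.40)(-0.45)] = 0.4950
  C_33 = (0.90)(0.65) − (0.00)(-0.45) = 0.5850
det(I−A) = Σ_j (I−A)_1j·C_1j = (0.90)(0.4825) + (0.00)(0.5050) + (-0.40)(0.3175) = 0.30725
adj(I−A) = Cᵀ =
  [ 0.4825   0.0800   0.2600]
  [ 0.5050   0.6250   0.4950]
  [ 0.3175   0.1800   0.5850]
(I − A)⁻¹ = adj(I−A) / det(I−A) ≈
  [   1.5704     0.2604     0.8462]
  [   1.6436     2.0342     1.6111]
  [   1.0334     0.5858     1.9040]
Δx = (I − A)⁻¹ Δd with Δd having +150 in the Aerospace component and 0 elsewhere.
So Δx_2 = L_22 · (+150), where L_22 = adj(I−A)_22 / det(I−A) = 0.6250 / 0.30725.
Δx_2 = 0.6250 × (+150) / 0.30725 = 93.75 / 0.30725 ≈ 305.1.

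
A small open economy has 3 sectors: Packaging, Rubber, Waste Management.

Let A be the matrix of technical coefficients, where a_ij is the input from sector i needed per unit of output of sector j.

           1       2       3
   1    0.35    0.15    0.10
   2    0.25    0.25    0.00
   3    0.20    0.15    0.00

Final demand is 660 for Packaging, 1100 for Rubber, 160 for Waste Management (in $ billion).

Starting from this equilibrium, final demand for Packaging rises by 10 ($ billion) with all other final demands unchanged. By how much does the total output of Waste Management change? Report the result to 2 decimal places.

Δx_3 = 4.35

I − A =
  [   0.65    -0.15    -0.10]
  [  -0.25     0.75     0.00]
  [  -0.20    -0.15     1.00]
Cofactors of I−A, C_ij = (−1)^(i+j)·(minor ij) (rows/columns in the sector order above):
  C_11 = (0.75)(1.00) − (0.00)(-0.15) = 0.7500
  C_12 = −[(-0.25)(1.00) − (0.00)(-0.20)] = 0.2500
  C_13 = (-0.25)(-0.15) − (0.75)(-0.20) = 0.1875
  C_21 = −[(-0.15)(1.00) − (-0.10)(-0.15)] = 0.1650
  C_22 = (0.65)(1.00) − (-0.10)(-0.20) = 0.6300
  C_23 = −[(0.65)(-0.15) − (-0.15)(-0.20)] = 0.1275
  C_31 = (-0.15)(0.00) − (-0.10)(0.75) = 0.0750
  C_32 = −[(0.65)(0.00) − (-0.10)(-0.25)] = 0.0250
  C_33 = (0.65)(0.75) − (-0.15)(-0.25) = 0.4500
det(I−A) = Σ_j (I−A)_1j·C_1j = (0.65)(0.7500) + (-0.15)(0.2500) + (-0.10)(0.1875) = 0.43125
adj(I−A) = Cᵀ =
  [ 0.7500   0.1650   0.0750]
  [ 0.2500   0.6300   0.0250]
  [ 0.1875   0.1275   0.4500]
(I − A)⁻¹ = adj(I−A) / det(I−A) ≈
  [   1.7391     0.3826     0.1739]
  [   0.5797     1.4609     0.0580]
  [   0.4348     0.2957     1.0435]
Δx = (I − A)⁻¹ Δd with Δd having +10 in the Packaging component and 0 elsewhere.
So Δx_3 = L_31 · (+10), where L_31 = adj(I−A)_31 / det(I−A) = 0.1875 / 0.43125.
Δx_3 = 0.1875 × (+10) / 0.43125 = 1.875 / 0.43125 ≈ 4.35.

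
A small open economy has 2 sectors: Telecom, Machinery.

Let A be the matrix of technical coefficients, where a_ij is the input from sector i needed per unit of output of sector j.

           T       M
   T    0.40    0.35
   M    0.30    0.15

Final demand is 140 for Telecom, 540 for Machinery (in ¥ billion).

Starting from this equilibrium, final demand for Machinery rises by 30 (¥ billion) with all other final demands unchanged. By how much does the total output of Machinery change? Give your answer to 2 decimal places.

Δx_M = 44.44

I − A =
  [   0.60    -0.35]
  [  -0.30     0.85]
det(I−A) = (0.60)(0.85) − (-0.35)(-0.30) = 0.4050
adj(I−A) = [[0.85, 0.35], [0.30, 0.60]]
(I − A)⁻¹ = adj(I−A) / det(I−A) ≈
  [   2.0988     0.8642]
  [   0.7407     1.4815]
Δx = (I − A)⁻¹ Δd with Δd having +30 in the Machinery component and 0 elsewhere.
So Δx_M = L_MM · (+30), where L_MM = adj(I−A)_MM / det(I−A) = 0.60 / 0.4050.
Δx_M = 0.60 × (+30) / 0.4050 = 18.00 / 0.4050 ≈ 44.44.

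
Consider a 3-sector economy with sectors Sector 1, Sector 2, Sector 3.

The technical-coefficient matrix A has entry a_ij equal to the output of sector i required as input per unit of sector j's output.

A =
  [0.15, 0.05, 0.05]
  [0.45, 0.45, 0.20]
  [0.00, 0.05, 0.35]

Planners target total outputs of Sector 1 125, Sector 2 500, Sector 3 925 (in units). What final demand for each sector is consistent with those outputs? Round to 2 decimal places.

I − A =
  [   0.85    -0.05    -0.05]
  [  -0.45     0.55    -0.20]
  [   0.00    -0.05     0.65]
d = (I − A) x:
  d_1 = (+0.85)·125 + (-0.05)·500 + (-0.05)·925 = 35.00
  d_2 = (-0.45)·125 + (+0.55)·500 + (-0.20)·925 = 33.75
  d_3 = (+0.00)·125 + (-0.05)·500 + (+0.65)·925 = 576.25

d_1 = 35.00, d_2 = 33.75, d_3 = 576.25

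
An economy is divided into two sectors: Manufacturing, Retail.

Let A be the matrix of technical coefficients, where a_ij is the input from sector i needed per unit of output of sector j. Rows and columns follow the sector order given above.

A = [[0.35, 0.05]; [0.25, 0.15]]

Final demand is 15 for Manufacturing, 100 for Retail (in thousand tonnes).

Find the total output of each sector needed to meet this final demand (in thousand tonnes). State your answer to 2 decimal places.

x_1 = 32.87, x_2 = 127.31

I − A =
  [   0.65    -0.05]
  [  -0.25     0.85]
det(I−A) = (0.65)(0.85) − (-0.05)(-0.25) = 0.5400
adj(I−A) = [[0.85, 0.05], [0.25, 0.65]]
(I − A)⁻¹ = adj(I−A) / det(I−A) ≈
  [   1.5741     0.0926]
  [   0.4630     1.2037]
x = (I − A)⁻¹ d = adj(I−A)·d / det(I−A), with det(I−A) = 0.5400:
  x_1 = (0.85·15 + 0.05·100) / 0.5400 = 17.75 / 0.5400 ≈ 32.87
  x_2 = (0.25·15 + 0.65·100) / 0.5400 = 68.75 / 0.5400 ≈ 127.31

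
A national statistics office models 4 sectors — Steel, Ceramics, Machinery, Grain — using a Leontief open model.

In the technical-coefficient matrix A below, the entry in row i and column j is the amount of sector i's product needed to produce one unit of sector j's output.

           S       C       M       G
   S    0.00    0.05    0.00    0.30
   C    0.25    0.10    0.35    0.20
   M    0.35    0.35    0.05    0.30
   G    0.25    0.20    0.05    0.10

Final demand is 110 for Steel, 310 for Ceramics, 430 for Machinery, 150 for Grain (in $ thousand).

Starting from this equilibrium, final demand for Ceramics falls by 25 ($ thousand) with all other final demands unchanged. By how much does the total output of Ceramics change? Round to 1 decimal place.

Δx_C = -39.7

I − A =
  [   1.00    -0.05     0.00    -0.30]
  [  -0.25     0.90    -0.35    -0.20]
  [  -0.35    -0.35     0.95    -0.30]
  [  -0.25    -0.20    -0.05     0.90]
Compute the cofactors C_ij = (−1)^(i+j)·(3×3 minor ij) of I−A; the adjugate is their transpose:
adj(I−A) = Cᵀ =
  [ 0.58325   0.10425   0.05075   0.23450]
  [ 0.39750   0.76350   0.30250   0.40300]
  [ 0.44825   0.38925   0.67375   0.46050]
  [ 0.27525   0.22025   0.11875   0.71450]
det(I−A) = Σ_j (I−A)_1j·C_1j = (1.00)(0.58325) + (-0.05)(0.39750) + (0.00)(0.44825) + (-0.30)(0.27525) = 0.4808
(I − A)⁻¹ = adj(I−A) / det(I−A) ≈
  [   1.2131     0.2168     0.1056     0.4877]
  [   0.8267     1.5880     0.6292     0.8382]
  [   0.9323     0.8096     1.4013     0.9578]
  [   0.5725     0.4581     0.2470     1.4861]
Δx = (I − A)⁻¹ Δd with Δd having -25 in the Ceramics component and 0 elsewhere.
So Δx_C = L_CC · (-25), where L_CC = adj(I−A)_CC / det(I−A) = 0.76350 / 0.4808.
Δx_C = 0.76350 × (-25) / 0.4808 = -19.0875 / 0.4808 ≈ -39.7.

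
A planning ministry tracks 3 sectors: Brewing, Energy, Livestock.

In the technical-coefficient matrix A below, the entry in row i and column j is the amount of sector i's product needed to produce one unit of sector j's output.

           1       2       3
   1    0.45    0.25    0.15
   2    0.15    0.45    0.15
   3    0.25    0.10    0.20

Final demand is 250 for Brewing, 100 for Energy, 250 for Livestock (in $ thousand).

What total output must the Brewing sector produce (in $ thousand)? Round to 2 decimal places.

x_1 = 919.83

I − A =
  [   0.55    -0.25    -0.15]
  [  -0.15     0.55    -0.15]
  [  -0.25    -0.10     0.80]
Cofactors of I−A, C_ij = (−1)^(i+j)·(minor ij) (rows/columns in the sector order above):
  C_11 = (0.55)(0.80) − (-0.15)(-0.10) = 0.4250
  C_12 = −[(-0.15)(0.80) − (-0.15)(-0.25)] = 0.1575
  C_13 = (-0.15)(-0.10) − (0.55)(-0.25) = 0.1525
  C_21 = −[(-0.25)(0.80) − (-0.15)(-0.10)] = 0.2150
  C_22 = (0.55)(0.80) − (-0.15)(-0.25) = 0.4025
  C_23 = −[(0.55)(-0.10) − (-0.25)(-0.25)] = 0.1175
  C_31 = (-0.25)(-0.15) − (-0.15)(0.55) = 0.1200
  C_32 = −[(0.55)(-0.15) − (-0.15)(-0.15)] = 0.1050
  C_33 = (0.55)(0.55) − (-0.25)(-0.15) = 0.2650
det(I−A) = Σ_j (I−A)_1j·C_1j = (0.55)(0.4250) + (-0.25)(0.1575) + (-0.15)(0.1525) = 0.1715
adj(I−A) = Cᵀ =
  [ 0.4250   0.2150   0.1200]
  [ 0.1575   0.4025   0.1050]
  [ 0.1525   0.1175   0.2650]
(I − A)⁻¹ = adj(I−A) / det(I−A) ≈
  [   2.4781     1.2536     0.6997]
  [   0.9184     2.3469     0.6122]
  [   0.8892     0.6851     1.5452]
x = (I − A)⁻¹ d = adj(I−A)·d / det(I−A), with det(I−A) = 0.1715:
  x_1 = (0.4250·250 + 0.2150·100 + 0.1200·250) / 0.1715 = 157.75 / 0.1715 ≈ 919.83
  x_2 = (0.1575·250 + 0.4025·100 + 0.1050·250) / 0.1715 = 105.875 / 0.1715 ≈ 617.35
  x_3 = (0.1525·250 + 0.1175·100 + 0.2650·250) / 0.1715 = 116.125 / 0.1715 ≈ 677.11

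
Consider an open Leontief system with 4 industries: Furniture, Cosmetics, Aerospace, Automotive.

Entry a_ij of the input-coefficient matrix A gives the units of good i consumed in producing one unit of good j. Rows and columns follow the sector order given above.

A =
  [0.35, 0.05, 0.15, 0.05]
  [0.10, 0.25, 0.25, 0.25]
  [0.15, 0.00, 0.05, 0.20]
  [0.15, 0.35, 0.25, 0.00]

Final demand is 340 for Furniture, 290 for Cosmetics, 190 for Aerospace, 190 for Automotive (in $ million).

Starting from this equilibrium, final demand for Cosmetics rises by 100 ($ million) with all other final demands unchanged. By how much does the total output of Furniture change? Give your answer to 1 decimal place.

I − A =
  [   0.65    -0.05    -0.15    -0.05]
  [  -0.10     0.75    -0.25    -0.25]
  [  -0.15     0.00     0.95    -0.20]
  [  -0.15    -0.35    -0.25     1.00]
Compute the cofactors C_ij = (−1)^(i+j)·(3×3 minor ij) of I−A; the adjugate is their transpose:
adj(I−A) = Cᵀ =
  [ 0.574375   0.072125   0.128750   0.072500]
  [ 0.180000   0.549000   0.223125   0.190875]
  [ 0.128875   0.057125   0.416375   0.104000]
  [ 0.181375   0.217250   0.201500   0.439625]
det(I−A) = Σ_j (I−A)_1j·C_1j = (0.65)(0.574375) + (-0.05)(0.180000) + (-0.15)(0.128875) + (-0.05)(0.181375) = 0.33594375
(I − A)⁻¹ = adj(I−A) / det(I−A) ≈
  [   1.7097     0.2147     0.3832     0.2158]
  [   0.5358     1.6342     0.6642     0.5682]
  [   0.3836     0.1700     1.2394     0.3096]
  [   0.5399     0.6467     0.5998     1.3086]
Δx = (I − A)⁻¹ Δd with Δd having +100 in the Cosmetics component and 0 elsewhere.
So Δx_1 = L_12 · (+100), where L_12 = adj(I−A)_12 / det(I−A) = 0.072125 / 0.33594375.
Δx_1 = 0.072125 × (+100) / 0.33594375 = 7.2125 / 0.33594375 ≈ 21.5.

Δx_1 = 21.5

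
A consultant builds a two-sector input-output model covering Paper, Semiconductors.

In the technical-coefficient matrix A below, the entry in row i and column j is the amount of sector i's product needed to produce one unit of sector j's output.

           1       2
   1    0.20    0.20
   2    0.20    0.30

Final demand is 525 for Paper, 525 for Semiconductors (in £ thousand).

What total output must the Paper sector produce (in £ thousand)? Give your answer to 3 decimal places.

x_1 = 908.654

I − A =
  [   0.80    -0.20]
  [  -0.20     0.70]
det(I−A) = (0.80)(0.70) − (-0.20)(-0.20) = 0.5200
adj(I−A) = [[0.70, 0.20], [0.20, 0.80]]
(I − A)⁻¹ = adj(I−A) / det(I−A) ≈
  [   1.3462     0.3846]
  [   0.3846     1.5385]
x = (I − A)⁻¹ d = adj(I−A)·d / det(I−A), with det(I−A) = 0.5200:
  x_1 = (0.70·525 + 0.20·525) / 0.5200 = 472.50 / 0.5200 ≈ 908.654
  x_2 = (0.20·525 + 0.80·525) / 0.5200 = 525.00 / 0.5200 ≈ 1009.615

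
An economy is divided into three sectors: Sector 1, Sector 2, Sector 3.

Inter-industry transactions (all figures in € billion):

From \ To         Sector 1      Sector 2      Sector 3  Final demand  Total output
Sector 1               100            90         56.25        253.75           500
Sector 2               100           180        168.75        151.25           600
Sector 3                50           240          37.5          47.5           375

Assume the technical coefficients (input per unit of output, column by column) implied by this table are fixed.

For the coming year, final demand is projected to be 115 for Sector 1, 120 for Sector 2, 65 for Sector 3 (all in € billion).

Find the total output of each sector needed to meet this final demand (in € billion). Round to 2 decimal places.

x_1 = 284.32, x_2 = 447.16, x_3 = 302.55

Technical coefficients a_ij = z_ij / X_j:
  a_11 = 100/500 = 0.20, a_21 = 100/500 = 0.20, a_31 = 50/500 = 0.10
  a_12 = 90/600 = 0.15, a_22 = 180/600 = 0.30, a_32 = 240/600 = 0.40
  a_13 = 56.25/375 = 0.15, a_23 = 168.75/375 = 0.45, a_33 = 37.5/375 = 0.10
I − A =
  [   0.80    -0.15    -0.15]
  [  -0.20     0.70    -0.45]
  [  -0.10    -0.40     0.90]
Cofactors of I−A, C_ij = (−1)^(i+j)·(minor ij) (rows/columns in the sector order above):
  C_11 = (0.70)(0.90) − (-0.45)(-0.40) = 0.4500
  C_12 = −[(-0.20)(0.90) − (-0.45)(-0.10)] = 0.2250
  C_13 = (-0.20)(-0.40) − (0.70)(-0.10) = 0.1500
  C_21 = −[(-0.15)(0.90) − (-0.15)(-0.40)] = 0.1950
  C_22 = (0.80)(0.90) − (-0.15)(-0.10) = 0.7050
  C_23 = −[(0.80)(-0.40) − (-0.15)(-0.10)] = 0.3350
  C_31 = (-0.15)(-0.45) − (-0.15)(0.70) = 0.1725
  C_32 = −[(0.80)(-0.45) − (-0.15)(-0.20)] = 0.3900
  C_33 = (0.80)(0.70) − (-0.15)(-0.20) = 0.5300
det(I−A) = Σ_j (I−A)_1j·C_1j = (0.80)(0.4500) + (-0.15)(0.2250) + (-0.15)(0.1500) = 0.30375
adj(I−A) = Cᵀ =
  [ 0.4500   0.1950   0.1725]
  [ 0.2250   0.7050   0.3900]
  [ 0.1500   0.3350   0.5300]
(I − A)⁻¹ = adj(I−A) / det(I−A) ≈
  [   1.4815     0.6420     0.5679]
  [   0.7407     2.3210     1.2840]
  [   0.4938     1.1029     1.7449]
x = (I − A)⁻¹ d = adj(I−A)·d / det(I−A), with det(I−A) = 0.30375:
  x_1 = (0.4500·115 + 0.1950·120 + 0.1725·65) / 0.30375 = 86.3625 / 0.30375 ≈ 284.32
  x_2 = (0.2250·115 + 0.7050·120 + 0.3900·65) / 0.30375 = 135.825 / 0.30375 ≈ 447.16
  x_3 = (0.1500·115 + 0.3350·120 + 0.5300·65) / 0.30375 = 91.90 / 0.30375 ≈ 302.55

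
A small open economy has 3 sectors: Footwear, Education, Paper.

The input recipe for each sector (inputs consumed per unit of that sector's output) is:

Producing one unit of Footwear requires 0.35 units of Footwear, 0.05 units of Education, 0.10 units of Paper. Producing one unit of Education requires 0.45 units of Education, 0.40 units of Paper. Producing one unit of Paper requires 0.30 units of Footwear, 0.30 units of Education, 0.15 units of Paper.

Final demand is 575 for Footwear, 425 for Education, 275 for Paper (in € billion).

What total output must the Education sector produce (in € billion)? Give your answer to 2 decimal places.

I − A =
  [   0.65     0.00    -0.30]
  [  -0.05     0.55    -0.30]
  [  -0.10    -0.40     0.85]
Cofactors of I−A, C_ij = (−1)^(i+j)·(minor ij) (rows/columns in the sector order above):
  C_11 = (0.55)(0.85) − (-0.30)(-0.40) = 0.3475
  C_12 = −[(-0.05)(0.85) − (-0.30)(-0.10)] = 0.0725
  C_13 = (-0.05)(-0.40) − (0.55)(-0.10) = 0.0750
  C_21 = −[(0.00)(0.85) − (-0.30)(-0.40)] = 0.1200
  C_22 = (0.65)(0.85) − (-0.30)(-0.10) = 0.5225
  C_23 = −[(0.65)(-0.40) − (0.00)(-0.10)] = 0.2600
  C_31 = (0.00)(-0.30) − (-0.30)(0.55) = 0.1650
  C_32 = −[(0.65)(-0.30) − (-0.30)(-0.05)] = 0.2100
  C_33 = (0.65)(0.55) − (0.00)(-0.05) = 0.3575
det(I−A) = Σ_j (I−A)_1j·C_1j = (0.65)(0.3475) + (0.00)(0.0725) + (-0.30)(0.0750) = 0.203375
adj(I−A) = Cᵀ =
  [ 0.3475   0.1200   0.1650]
  [ 0.0725   0.5225   0.2100]
  [ 0.0750   0.2600   0.3575]
(I − A)⁻¹ = adj(I−A) / det(I−A) ≈
  [   1.7087     0.5900     0.8113]
  [   0.3565     2.5691     1.0326]
  [   0.3688     1.2784     1.7578]
x = (I − A)⁻¹ d = adj(I−A)·d / det(I−A), with det(I−A) = 0.203375:
  x_F = (0.3475·575 + 0.1200·425 + 0.1650·275) / 0.203375 = 296.1875 / 0.203375 ≈ 1456.36
  x_E = (0.0725·575 + 0.5225·425 + 0.2100·275) / 0.203375 = 321.50 / 0.203375 ≈ 1580.82
  x_P = (0.0750·575 + 0.2600·425 + 0.3575·275) / 0.203375 = 251.9375 / 0.203375 ≈ 1238.78

x_E = 1580.82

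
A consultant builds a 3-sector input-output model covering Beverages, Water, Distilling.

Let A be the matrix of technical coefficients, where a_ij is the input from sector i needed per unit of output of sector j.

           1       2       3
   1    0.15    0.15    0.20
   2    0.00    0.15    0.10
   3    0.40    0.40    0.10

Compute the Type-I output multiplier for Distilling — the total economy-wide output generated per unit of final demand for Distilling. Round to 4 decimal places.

I − A =
  [   0.85    -0.15    -0.20]
  [   0.00     0.85    -0.10]
  [  -0.40    -0.40     0.90]
Cofactors of I−A, C_ij = (−1)^(i+j)·(minor ij) (rows/columns in the sector order above):
  C_11 = (0.85)(0.90) − (-0.10)(-0.40) = 0.7250
  C_12 = −[(0.00)(0.90) − (-0.10)(-0.40)] = 0.0400
  C_13 = (0.00)(-0.40) − (0.85)(-0.40) = 0.3400
  C_21 = −[(-0.15)(0.90) − (-0.20)(-0.40)] = 0.2150
  C_22 = (0.85)(0.90) − (-0.20)(-0.40) = 0.6850
  C_23 = −[(0.85)(-0.40) − (-0.15)(-0.40)] = 0.4000
  C_31 = (-0.15)(-0.10) − (-0.20)(0.85) = 0.1850
  C_32 = −[(0.85)(-0.10) − (-0.20)(0.00)] = 0.0850
  C_33 = (0.85)(0.85) − (-0.15)(0.00) = 0.7225
det(I−A) = Σ_j (I−A)_1j·C_1j = (0.85)(0.7250) + (-0.15)(0.0400) + (-0.20)(0.3400) = 0.54225
adj(I−A) = Cᵀ =
  [ 0.7250   0.2150   0.1850]
  [ 0.0400   0.6850   0.0850]
  [ 0.3400   0.4000   0.7225]
(I − A)⁻¹ = adj(I−A) / det(I−A) ≈
  [   1.33702     0.39650     0.34117]
  [   0.07377     1.26325     0.15675]
  [   0.62702     0.73767     1.33241]
The output multiplier for sector j is the column-j sum of the Leontief inverse (I − A)⁻¹ = adj(I−A) / det(I−A).
Column 3 of adj(I−A): (0.1850, 0.0850, 0.7225); det(I−A) = 0.54225.
m_3 = (0.1850 + 0.0850 + 0.7225) / 0.54225 = 0.9925 / 0.54225 ≈ 1.8303.

m_3 = 1.8303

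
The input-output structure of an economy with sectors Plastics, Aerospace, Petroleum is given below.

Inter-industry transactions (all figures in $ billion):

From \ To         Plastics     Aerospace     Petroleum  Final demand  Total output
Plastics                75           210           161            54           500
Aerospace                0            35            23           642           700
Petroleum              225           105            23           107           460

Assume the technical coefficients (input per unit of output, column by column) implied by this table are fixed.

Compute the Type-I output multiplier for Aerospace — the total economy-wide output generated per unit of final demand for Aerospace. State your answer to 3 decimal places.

Technical coefficients a_ij = z_ij / X_j:
  a_11 = 75/500 = 0.15, a_21 = 0/500 = 0.00, a_31 = 225/500 = 0.45
  a_12 = 210/700 = 0.30, a_22 = 35/700 = 0.05, a_32 = 105/700 = 0.15
  a_13 = 161/460 = 0.35, a_23 = 23/460 = 0.05, a_33 = 23/460 = 0.05
I − A =
  [   0.85    -0.30    -0.35]
  [   0.00     0.95    -0.05]
  [  -0.45    -0.15     0.95]
Cofactors of I−A, C_ij = (−1)^(i+j)·(minor ij) (rows/columns in the sector order above):
  C_11 = (0.95)(0.95) − (-0.05)(-0.15) = 0.8950
  C_12 = −[(0.00)(0.95) − (-0.05)(-0.45)] = 0.0225
  C_13 = (0.00)(-0.15) − (0.95)(-0.45) = 0.4275
  C_21 = −[(-0.30)(0.95) − (-0.35)(-0.15)] = 0.3375
  C_22 = (0.85)(0.95) − (-0.35)(-0.45) = 0.6500
  C_23 = −[(0.85)(-0.15) − (-0.30)(-0.45)] = 0.2625
  C_31 = (-0.30)(-0.05) − (-0.35)(0.95) = 0.3475
  C_32 = −[(0.85)(-0.05) − (-0.35)(0.00)] = 0.0425
  C_33 = (0.85)(0.95) − (-0.30)(0.00) = 0.8075
det(I−A) = Σ_j (I−A)_1j·C_1j = (0.85)(0.8950) + (-0.30)(0.0225) + (-0.35)(0.4275) = 0.604375
adj(I−A) = Cᵀ =
  [ 0.8950   0.3375   0.3475]
  [ 0.0225   0.6500   0.0425]
  [ 0.4275   0.2625   0.8075]
(I − A)⁻¹ = adj(I−A) / det(I−A) ≈
  [   1.4809     0.5584     0.5750]
  [   0.0372     1.0755     0.0703]
  [   0.7073     0.4343     1.3361]
The output multiplier for sector j is the column-j sum of the Leontief inverse (I − A)⁻¹ = adj(I−A) / det(I−A).
Column 2 of adj(I−A): (0.3375, 0.6500, 0.2625); det(I−A) = 0.604375.
m_2 = (0.3375 + 0.6500 + 0.2625) / 0.604375 = 1.25 / 0.604375 ≈ 2.068.

m_2 = 2.068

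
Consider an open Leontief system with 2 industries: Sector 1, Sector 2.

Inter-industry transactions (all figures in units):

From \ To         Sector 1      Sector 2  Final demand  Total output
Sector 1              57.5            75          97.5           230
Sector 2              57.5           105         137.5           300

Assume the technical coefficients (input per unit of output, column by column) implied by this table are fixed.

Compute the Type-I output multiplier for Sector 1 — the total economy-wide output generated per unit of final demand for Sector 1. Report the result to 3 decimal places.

Technical coefficients a_ij = z_ij / X_j:
  a_11 = 57.5/230 = 0.25, a_21 = 57.5/230 = 0.25
  a_12 = 75/300 = 0.25, a_22 = 105/300 = 0.35
I − A =
  [   0.75    -0.25]
  [  -0.25     0.65]
det(I−A) = (0.75)(0.65) − (-0.25)(-0.25) = 0.4250
adj(I−A) = [[0.65, 0.25], [0.25, 0.75]]
(I − A)⁻¹ = adj(I−A) / det(I−A) ≈
  [   1.5294     0.5882]
  [   0.5882     1.7647]
The output multiplier for sector j is the column-j sum of the Leontief inverse (I − A)⁻¹ = adj(I−A) / det(I−A).
Column 1 of adj(I−A): (0.65, 0.25); det(I−A) = 0.4250.
m_1 = (0.65 + 0.25) / 0.4250 = 0.90 / 0.4250 ≈ 2.118.

m_1 = 2.118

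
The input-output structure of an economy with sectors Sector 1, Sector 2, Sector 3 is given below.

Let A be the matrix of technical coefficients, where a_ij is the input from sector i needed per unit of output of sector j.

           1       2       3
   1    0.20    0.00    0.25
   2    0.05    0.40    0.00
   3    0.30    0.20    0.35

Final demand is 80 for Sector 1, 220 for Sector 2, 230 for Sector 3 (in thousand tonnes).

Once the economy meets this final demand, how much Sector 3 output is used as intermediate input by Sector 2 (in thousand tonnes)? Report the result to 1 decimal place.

z_32 = 78.2

I − A =
  [   0.80     0.00    -0.25]
  [  -0.05     0.60     0.00]
  [  -0.30    -0.20     0.65]
Cofactors of I−A, C_ij = (−1)^(i+j)·(minor ij) (rows/columns in the sector order above):
  C_11 = (0.60)(0.65) − (0.00)(-0.20) = 0.3900
  C_12 = −[(-0.05)(0.65) − (0.00)(-0.30)] = 0.0325
  C_13 = (-0.05)(-0.20) − (0.60)(-0.30) = 0.1900
  C_21 = −[(0.00)(0.65) − (-0.25)(-0.20)] = 0.0500
  C_22 = (0.80)(0.65) − (-0.25)(-0.30) = 0.4450
  C_23 = −[(0.80)(-0.20) − (0.00)(-0.30)] = 0.1600
  C_31 = (0.00)(0.00) − (-0.25)(0.60) = 0.1500
  C_32 = −[(0.80)(0.00) − (-0.25)(-0.05)] = 0.0125
  C_33 = (0.80)(0.60) − (0.00)(-0.05) = 0.4800
det(I−A) = Σ_j (I−A)_1j·C_1j = (0.80)(0.3900) + (0.00)(0.0325) + (-0.25)(0.1900) = 0.2645
adj(I−A) = Cᵀ =
  [ 0.3900   0.0500   0.1500]
  [ 0.0325   0.4450   0.0125]
  [ 0.1900   0.1600   0.4800]
(I − A)⁻¹ = adj(I−A) / det(I−A) ≈
  [   1.4745     0.1890     0.5671]
  [   0.1229     1.6824     0.0473]
  [   0.7183     0.6049     1.8147]
First solve x = (I − A)⁻¹ d = adj(I−A)·d / det(I−A); in particular x_2 = (0.0325·80 + 0.4450·220 + 0.0125·230) / 0.2645 = 103.375 / 0.2645 ≈ 390.832.
Intermediate flow from 3 to 2: z_32 = a_32 · x_2 = 0.20 × 103.375 / 0.2645 = 20.675 / 0.2645 ≈ 78.2.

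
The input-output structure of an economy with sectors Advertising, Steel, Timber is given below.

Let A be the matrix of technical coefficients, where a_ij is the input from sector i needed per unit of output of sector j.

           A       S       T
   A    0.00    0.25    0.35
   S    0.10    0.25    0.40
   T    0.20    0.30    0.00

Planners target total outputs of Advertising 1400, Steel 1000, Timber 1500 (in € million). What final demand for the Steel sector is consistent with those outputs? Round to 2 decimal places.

I − A =
  [   1.00    -0.25    -0.35]
  [  -0.10     0.75    -0.40]
  [  -0.20    -0.30     1.00]
d = (I − A) x:
  d_A = (+1.00)·1400 + (-0.25)·1000 + (-0.35)·1500 = 625.00
  d_S = (-0.10)·1400 + (+0.75)·1000 + (-0.40)·1500 = 10.00
  d_T = (-0.20)·1400 + (-0.30)·1000 + (+1.00)·1500 = 920.00

d_S = 10.00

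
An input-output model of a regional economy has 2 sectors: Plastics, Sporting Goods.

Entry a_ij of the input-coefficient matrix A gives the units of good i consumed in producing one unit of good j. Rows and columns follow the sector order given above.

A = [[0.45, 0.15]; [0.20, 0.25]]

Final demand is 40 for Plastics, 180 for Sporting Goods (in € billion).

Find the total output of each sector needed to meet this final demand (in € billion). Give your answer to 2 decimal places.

x_P = 149.02, x_S = 279.74

I − A =
  [   0.55    -0.15]
  [  -0.20     0.75]
det(I−A) = (0.55)(0.75) − (-0.15)(-0.20) = 0.3825
adj(I−A) = [[0.75, 0.15], [0.20, 0.55]]
(I − A)⁻¹ = adj(I−A) / det(I−A) ≈
  [   1.9608     0.3922]
  [   0.5229     1.4379]
x = (I − A)⁻¹ d = adj(I−A)·d / det(I−A), with det(I−A) = 0.3825:
  x_P = (0.75·40 + 0.15·180) / 0.3825 = 57.00 / 0.3825 ≈ 149.02
  x_S = (0.20·40 + 0.55·180) / 0.3825 = 107.00 / 0.3825 ≈ 279.74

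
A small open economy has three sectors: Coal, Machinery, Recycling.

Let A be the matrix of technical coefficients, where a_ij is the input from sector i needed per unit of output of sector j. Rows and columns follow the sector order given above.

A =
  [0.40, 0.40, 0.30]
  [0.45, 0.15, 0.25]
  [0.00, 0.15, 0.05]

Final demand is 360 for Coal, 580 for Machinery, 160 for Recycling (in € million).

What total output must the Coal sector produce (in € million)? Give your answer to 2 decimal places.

I − A =
  [   0.60    -0.40    -0.30]
  [  -0.45     0.85    -0.25]
  [   0.00    -0.15     0.95]
Cofactors of I−A, C_ij = (−1)^(i+j)·(minor ij) (rows/columns in the sector order above):
  C_11 = (0.85)(0.95) − (-0.25)(-0.15) = 0.7700
  C_12 = −[(-0.45)(0.95) − (-0.25)(0.00)] = 0.4275
  C_13 = (-0.45)(-0.15) − (0.85)(0.00) = 0.0675
  C_21 = −[(-0.40)(0.95) − (-0.30)(-0.15)] = 0.4250
  C_22 = (0.60)(0.95) − (-0.30)(0.00) = 0.5700
  C_23 = −[(0.60)(-0.15) − (-0.40)(0.00)] = 0.0900
  C_31 = (-0.40)(-0.25) − (-0.30)(0.85) = 0.3550
  C_32 = −[(0.60)(-0.25) − (-0.30)(-0.45)] = 0.2850
  C_33 = (0.60)(0.85) − (-0.40)(-0.45) = 0.3300
det(I−A) = Σ_j (I−A)_1j·C_1j = (0.60)(0.7700) + (-0.40)(0.4275) + (-0.30)(0.0675) = 0.27075
adj(I−A) = Cᵀ =
  [ 0.7700   0.4250   0.3550]
  [ 0.4275   0.5700   0.2850]
  [ 0.0675   0.0900   0.3300]
(I − A)⁻¹ = adj(I−A) / det(I−A) ≈
  [   2.8440     1.5697     1.3112]
  [   1.5789     2.1053     1.0526]
  [   0.2493     0.3324     1.2188]
x = (I − A)⁻¹ d = adj(I−A)·d / det(I−A), with det(I−A) = 0.27075:
  x_1 = (0.7700·360 + 0.4250·580 + 0.3550·160) / 0.27075 = 580.50 / 0.27075 ≈ 2144.04
  x_2 = (0.4275·360 + 0.5700·580 + 0.2850·160) / 0.27075 = 530.10 / 0.27075 ≈ 1957.89
  x_3 = (0.0675·360 + 0.0900·580 + 0.3300·160) / 0.27075 = 129.30 / 0.27075 ≈ 477.56

x_1 = 2144.04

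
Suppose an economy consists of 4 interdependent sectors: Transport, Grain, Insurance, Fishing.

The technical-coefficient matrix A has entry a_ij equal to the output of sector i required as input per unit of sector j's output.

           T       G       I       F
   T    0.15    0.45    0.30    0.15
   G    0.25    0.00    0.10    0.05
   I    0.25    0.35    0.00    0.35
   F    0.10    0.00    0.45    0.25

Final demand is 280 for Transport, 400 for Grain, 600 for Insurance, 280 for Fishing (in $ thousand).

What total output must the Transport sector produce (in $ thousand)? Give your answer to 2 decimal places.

I − A =
  [   0.85    -0.45    -0.30    -0.15]
  [  -0.25     1.00    -0.10    -0.05]
  [  -0.25    -0.35     1.00    -0.35]
  [  -0.10     0.00    -0.45     0.75]
Compute the cofactors C_ij = (−1)^(i+j)·(3×3 minor ij) of I−A; the adjugate is their transpose:
adj(I−A) = Cᵀ =
  [ 0.558375   0.369000   0.336375   0.293250]
  [ 0.181000   0.405000   0.156000   0.136000]
  [ 0.289875   0.318000   0.535875   0.329250]
  [ 0.248375   0.240000   0.366375   0.595250]
det(I−A) = Σ_j (I−A)_1j·C_1j = (0.85)(0.558375) + (-0.45)(0.181000) + (-0.30)(0.289875) + (-0.15)(0.248375) = 0.26895
(I − A)⁻¹ = adj(I−A) / det(I−A) ≈
  [   2.0761     1.3720     1.2507     1.0904]
  [   0.6730     1.5059     0.5800     0.5057]
  [   1.0778     1.1824     1.9925     1.2242]
  [   0.9235     0.8924     1.3622     2.2132]
x = (I − A)⁻¹ d = adj(I−A)·d / det(I−A), with det(I−A) = 0.26895:
  x_T = (0.558375·280 + 0.369000·400 + 0.336375·600 + 0.293250·280) / 0.26895 = 587.88 / 0.26895 ≈ 2185.83
  x_G = (0.181000·280 + 0.405000·400 + 0.156000·600 + 0.136000·280) / 0.26895 = 344.36 / 0.26895 ≈ 1280.39
  x_I = (0.289875·280 + 0.318000·400 + 0.535875·600 + 0.329250·280) / 0.26895 = 622.08 / 0.26895 ≈ 2312.99
  x_F = (0.248375·280 + 0.240000·400 + 0.366375·600 + 0.595250·280) / 0.26895 = 552.04 / 0.26895 ≈ 2052.57

x_T = 2185.83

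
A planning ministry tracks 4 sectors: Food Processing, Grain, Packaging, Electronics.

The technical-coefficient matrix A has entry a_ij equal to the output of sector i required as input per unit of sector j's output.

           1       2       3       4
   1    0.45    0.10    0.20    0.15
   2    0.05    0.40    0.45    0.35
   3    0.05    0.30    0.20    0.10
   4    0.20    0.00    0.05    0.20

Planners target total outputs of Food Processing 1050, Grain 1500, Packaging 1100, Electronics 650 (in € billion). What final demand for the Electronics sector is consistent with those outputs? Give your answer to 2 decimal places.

I − A =
  [   0.55    -0.10    -0.20    -0.15]
  [  -0.05     0.60    -0.45    -0.35]
  [  -0.05    -0.30     0.80    -0.10]
  [  -0.20     0.00    -0.05     0.80]
d = (I − A) x:
  d_1 = (+0.55)·1050 + (-0.10)·1500 + (-0.20)·1100 + (-0.15)·650 = 110.00
  d_2 = (-0.05)·1050 + (+0.60)·1500 + (-0.45)·1100 + (-0.35)·650 = 125.00
  d_3 = (-0.05)·1050 + (-0.30)·1500 + (+0.80)·1100 + (-0.10)·650 = 312.50
  d_4 = (-0.20)·1050 + (+0.00)·1500 + (-0.05)·1100 + (+0.80)·650 = 255.00

d_4 = 255.00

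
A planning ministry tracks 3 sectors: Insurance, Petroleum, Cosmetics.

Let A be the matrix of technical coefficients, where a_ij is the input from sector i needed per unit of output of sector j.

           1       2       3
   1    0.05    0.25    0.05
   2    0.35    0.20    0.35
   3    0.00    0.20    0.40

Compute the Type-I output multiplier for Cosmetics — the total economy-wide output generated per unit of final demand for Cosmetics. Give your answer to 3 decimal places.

I − A =
  [   0.95    -0.25    -0.05]
  [  -0.35     0.80    -0.35]
  [   0.00    -0.20     0.60]
Cofactors of I−A, C_ij = (−1)^(i+j)·(minor ij) (rows/columns in the sector order above):
  C_11 = (0.80)(0.60) − (-0.35)(-0.20) = 0.4100
  C_12 = −[(-0.35)(0.60) − (-0.35)(0.00)] = 0.2100
  C_13 = (-0.35)(-0.20) − (0.80)(0.00) = 0.0700
  C_21 = −[(-0.25)(0.60) − (-0.05)(-0.20)] = 0.1600
  C_22 = (0.95)(0.60) − (-0.05)(0.00) = 0.5700
  C_23 = −[(0.95)(-0.20) − (-0.25)(0.00)] = 0.1900
  C_31 = (-0.25)(-0.35) − (-0.05)(0.80) = 0.1275
  C_32 = −[(0.95)(-0.35) − (-0.05)(-0.35)] = 0.3500
  C_33 = (0.95)(0.80) − (-0.25)(-0.35) = 0.6725
det(I−A) = Σ_j (I−A)_1j·C_1j = (0.95)(0.4100) + (-0.25)(0.2100) + (-0.05)(0.0700) = 0.3335
adj(I−A) = Cᵀ =
  [ 0.4100   0.1600   0.1275]
  [ 0.2100   0.5700   0.3500]
  [ 0.0700   0.1900   0.6725]
(I − A)⁻¹ = adj(I−A) / det(I−A) ≈
  [   1.2294     0.4798     0.3823]
  [   0.6297     1.7091     1.0495]
  [   0.2099     0.5697     2.0165]
The output multiplier for sector j is the column-j sum of the Leontief inverse (I − A)⁻¹ = adj(I−A) / det(I−A).
Column 3 of adj(I−A): (0.1275, 0.3500, 0.6725); det(I−A) = 0.3335.
m_3 = (0.1275 + 0.3500 + 0.6725) / 0.3335 = 1.15 / 0.3335 ≈ 3.448.

m_3 = 3.448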